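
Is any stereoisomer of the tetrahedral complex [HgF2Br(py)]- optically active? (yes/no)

Only one geometric arrangement is possible.

no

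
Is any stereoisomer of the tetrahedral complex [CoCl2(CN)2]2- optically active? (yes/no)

no

In a tetrahedral complex all four positions are equivalent and every pair of ligands is adjacent — there is no cis/trans distinction.
Only one geometric arrangement is possible.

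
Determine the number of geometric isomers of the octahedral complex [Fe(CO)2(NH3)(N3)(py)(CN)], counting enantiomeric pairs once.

Exhaustive case analysis gives 9 geometric isomers.

9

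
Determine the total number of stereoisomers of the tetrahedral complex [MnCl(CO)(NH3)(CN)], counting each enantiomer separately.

2

All four vertices of a tetrahedron are equivalent and mutually adjacent, so cis/trans isomerism cannot arise.
Only one geometric arrangement is possible; it has no improper symmetry element, so it exists as a pair of enantiomers (2 stereoisomers).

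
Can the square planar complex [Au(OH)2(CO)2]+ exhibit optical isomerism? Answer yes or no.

no

A square has two trans pairs of vertices; adjacent vertices are cis.
There are 2 geometric isomers: OH cis; OH trans.
Each arrangement has an internal mirror plane or centre of symmetry, so none is chiral.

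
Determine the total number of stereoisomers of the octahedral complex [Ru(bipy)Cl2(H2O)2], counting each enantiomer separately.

4

An octahedron has six vertices in three trans pairs; every non-trans pair is cis.
Each bipy is bidentate and must span two cis positions.
The distinct arrangements are (3 in all): Cl trans, H2O cis; Cl cis, H2O cis (chiral); Cl cis, H2O trans.
One of these lacks any improper symmetry element and so occurs as an enantiomeric pair, giving 3 + 1 = 4 stereoisomers in total.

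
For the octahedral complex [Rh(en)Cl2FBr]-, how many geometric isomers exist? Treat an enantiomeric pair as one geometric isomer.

In an octahedral complex each vertex has one trans partner and four cis neighbours.
Each en is bidentate and must span two cis positions.
Working through the distinct placements yields 4 geometric isomers: Cl cis (3 arrangements, 2 chiral); Cl trans.

4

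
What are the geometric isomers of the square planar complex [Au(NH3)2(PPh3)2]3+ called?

A square has two trans pairs of vertices; adjacent vertices are cis.
There are 2 geometric isomers: NH3 cis; NH3 trans.

cis and trans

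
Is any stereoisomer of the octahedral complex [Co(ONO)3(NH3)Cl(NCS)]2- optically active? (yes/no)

The distinct arrangements are (4 in all): ONO mer (3 arrangements); ONO fac (chiral).
One of these lacks any improper symmetry element and so occurs as an enantiomeric pair, giving 4 + 1 = 5 stereoisomers in total.

yes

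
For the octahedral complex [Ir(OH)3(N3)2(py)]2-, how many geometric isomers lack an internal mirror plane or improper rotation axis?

0

Systematic placement gives 3 geometric isomers: OH mer, N3 trans; OH fac, N3 cis; OH mer, N3 cis.
Each arrangement has an internal mirror plane or centre of symmetry, so none is chiral.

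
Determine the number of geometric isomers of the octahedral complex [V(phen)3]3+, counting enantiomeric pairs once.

1

The six octahedral sites form three mutually perpendicular trans pairs.
Each phen is bidentate and must span two cis positions.
Only one geometric arrangement is possible; it has no improper symmetry element, so it exists as a pair of enantiomers (2 stereoisomers).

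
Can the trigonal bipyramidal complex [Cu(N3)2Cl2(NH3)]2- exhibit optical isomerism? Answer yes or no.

In a trigonal bipyramid the two axial positions differ from the three equatorial ones.
Placing the ligands in turn and identifying arrangements related by rotation or reflection leaves 5 distinct geometric isomers.
One of these lacks any improper symmetry element and so occurs as an enantiomeric pair, giving 5 + 1 = 6 stereoisomers in total.

yes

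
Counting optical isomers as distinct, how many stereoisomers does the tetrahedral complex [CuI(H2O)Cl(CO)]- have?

2

All four vertices of a tetrahedron are equivalent and mutually adjacent, so cis/trans isomerism cannot arise.
Only one geometric arrangement is possible; it has no improper symmetry element, so it exists as a pair of enantiomers (2 stereoisomers).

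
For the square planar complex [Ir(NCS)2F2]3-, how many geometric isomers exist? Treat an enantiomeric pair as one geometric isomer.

In a square planar complex each vertex has one trans partner and two cis neighbours.
Working through the distinct placements yields 2 geometric isomers: NCS cis; NCS trans.

2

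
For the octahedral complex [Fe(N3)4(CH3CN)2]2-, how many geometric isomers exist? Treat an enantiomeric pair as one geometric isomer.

In an octahedral complex each vertex has one trans partner and four cis neighbours.
Working through the distinct placements yields 2 geometric isomers: CH3CN trans; CH3CN cis.

2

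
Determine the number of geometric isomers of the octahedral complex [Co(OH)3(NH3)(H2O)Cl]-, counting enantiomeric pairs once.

4

The six octahedral sites form three mutually perpendicular trans pairs.
The distinct arrangements are (4 in all): OH mer (3 arrangements); OH fac (chiral).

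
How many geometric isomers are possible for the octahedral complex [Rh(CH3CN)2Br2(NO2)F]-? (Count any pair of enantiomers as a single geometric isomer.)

6

The six octahedral sites form three mutually perpendicular trans pairs.
Working through the distinct placements yields 6 geometric isomers: CH3CN trans, Br trans; CH3CN cis, Br trans; CH3CN cis, Br cis (3 arrangements, 2 chiral); CH3CN trans, Br cis.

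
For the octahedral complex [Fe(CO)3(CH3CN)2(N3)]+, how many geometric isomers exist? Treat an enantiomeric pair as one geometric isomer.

The six octahedral sites form three mutually perpendicular trans pairs.
The distinct arrangements are (3 in all): CO mer, CH3CN trans; CO fac, CH3CN cis; CO mer, CH3CN cis.

3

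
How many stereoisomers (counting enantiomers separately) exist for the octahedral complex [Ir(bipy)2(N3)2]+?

3

The six octahedral sites form three mutually perpendicular trans pairs.
Each bipy is bidentate and must span two cis positions.
Systematic placement gives 2 geometric isomers: N3 trans; N3 cis (chiral).
One of these lacks any improper symmetry element and so occurs as an enantiomeric pair, giving 2 + 1 = 3 stereoisomers in total.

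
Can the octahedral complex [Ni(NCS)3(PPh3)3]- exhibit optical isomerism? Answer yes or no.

no

In an octahedral complex each vertex has one trans partner and four cis neighbours.
Working through the distinct placements yields 2 geometric isomers: NCS mer; NCS fac.
Each arrangement has an internal mirror plane or centre of symmetry, so none is chiral.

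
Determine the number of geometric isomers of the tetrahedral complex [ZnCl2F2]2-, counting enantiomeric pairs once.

All four vertices of a tetrahedron are equivalent and mutually adjacent, so cis/trans isomerism cannot arise.
Only one geometric arrangement is possible.

1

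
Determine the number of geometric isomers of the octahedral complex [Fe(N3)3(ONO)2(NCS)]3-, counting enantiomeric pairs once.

An octahedron has six vertices in three trans pairs; every non-trans pair is cis.
Working through the distinct placements yields 3 geometric isomers: N3 mer, ONO trans; N3 mer, ONO cis; N3 fac, ONO cis.

3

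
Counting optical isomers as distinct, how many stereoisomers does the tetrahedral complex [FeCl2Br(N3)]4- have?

Only one geometric arrangement is possible.

1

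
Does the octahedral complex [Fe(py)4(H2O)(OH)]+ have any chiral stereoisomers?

The six octahedral sites form three mutually perpendicular trans pairs.
The distinct arrangements are (2 in all): H2O and OH mutually trans; H2O and OH mutually cis.
Each arrangement has an internal mirror plane or centre of symmetry, so none is chiral.

no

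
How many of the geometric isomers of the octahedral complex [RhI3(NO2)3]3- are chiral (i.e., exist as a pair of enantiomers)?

There are 2 geometric isomers: I mer; I fac.
Each arrangement has an internal mirror plane or centre of symmetry, so none is chiral.

0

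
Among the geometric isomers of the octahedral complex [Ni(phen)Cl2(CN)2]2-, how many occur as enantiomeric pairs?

1

An octahedron has six vertices in three trans pairs; every non-trans pair is cis.
Each phen is bidentate and must span two cis positions.
Systematic placement gives 3 geometric isomers: Cl cis, CN trans; Cl cis, CN cis (chiral); Cl trans, CN cis.
One of these lacks any improper symmetry element and so occurs as an enantiomeric pair, giving 3 + 1 = 4 stereoisomers in total.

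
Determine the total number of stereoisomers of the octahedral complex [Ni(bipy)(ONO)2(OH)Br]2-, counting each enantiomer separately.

The six octahedral sites form three mutually perpendicular trans pairs.
Each bipy is bidentate and must span two cis positions.
Working through the distinct placements yields 4 geometric isomers: ONO cis (3 arrangements, 2 chiral); ONO trans.
Of these, 2 lack any improper symmetry element and so occur as enantiomeric pairs, giving 4 + 2 = 6 stereoisomers in total.

6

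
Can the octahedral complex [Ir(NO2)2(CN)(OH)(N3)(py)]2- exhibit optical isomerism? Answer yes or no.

yes

An octahedron has six vertices in three trans pairs; every non-trans pair is cis.
Exhaustive case analysis gives 9 geometric isomers.
Of these, 6 lack any improper symmetry element and so occur as enantiomeric pairs, giving 9 + 6 = 15 stereoisomers in total.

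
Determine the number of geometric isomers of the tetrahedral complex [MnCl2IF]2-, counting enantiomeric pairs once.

Only one geometric arrangement is possible.

1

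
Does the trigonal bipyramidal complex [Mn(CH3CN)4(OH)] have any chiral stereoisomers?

no

In a trigonal bipyramid the two axial positions differ from the three equatorial ones.
The distinct arrangements are (2 in all): OH equatorial; OH axial.
Each arrangement has an internal mirror plane or centre of symmetry, so none is chiral.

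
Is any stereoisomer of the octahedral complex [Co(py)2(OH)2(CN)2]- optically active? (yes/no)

yes

In an octahedral complex each vertex has one trans partner and four cis neighbours.
Working through the distinct placements yields 5 geometric isomers: py trans, OH trans, CN trans; py cis, OH cis, CN trans; py trans, OH cis, CN cis; py cis, OH cis, CN cis (chiral); py cis, OH trans, CN cis.
One of these lacks any improper symmetry element and so occurs as an enantiomeric pair, giving 5 + 1 = 6 stereoisomers in total.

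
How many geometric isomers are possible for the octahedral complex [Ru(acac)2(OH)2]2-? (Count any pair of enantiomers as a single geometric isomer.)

The six octahedral sites form three mutually perpendicular trans pairs.
Each acac is bidentate and must span two cis positions.
Systematic placement gives 2 geometric isomers: OH trans; OH cis (chiral).

2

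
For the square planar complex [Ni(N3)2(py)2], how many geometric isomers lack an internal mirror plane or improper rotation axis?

0

A square has two trans pairs of vertices; adjacent vertices are cis.
Working through the distinct placements yields 2 geometric isomers: N3 cis; N3 trans.
Each arrangement has an internal mirror plane or centre of symmetry, so none is chiral.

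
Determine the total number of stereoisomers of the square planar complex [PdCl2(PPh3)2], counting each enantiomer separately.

A square has two trans pairs of vertices; adjacent vertices are cis.
Systematic placement gives 2 geometric isomers: Cl cis; Cl trans.
Each arrangement has an internal mirror plane or centre of symmetry, so none is chiral.

2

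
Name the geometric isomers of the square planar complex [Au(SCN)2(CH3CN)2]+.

In a square planar complex each vertex has one trans partner and two cis neighbours.
Systematic placement gives 2 geometric isomers: SCN cis; SCN trans.

cis and trans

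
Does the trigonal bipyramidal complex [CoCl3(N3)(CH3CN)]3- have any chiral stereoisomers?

no

A trigonal bipyramid has two axial and three equatorial sites, which are chemically inequivalent.
Systematic placement gives 4 geometric isomers: N3 equatorial, CH3CN axial; N3 axial, CH3CN axial; N3 equatorial, CH3CN equatorial; N3 axial, CH3CN equatorial.
Each arrangement has an internal mirror plane or centre of symmetry, so none is chiral.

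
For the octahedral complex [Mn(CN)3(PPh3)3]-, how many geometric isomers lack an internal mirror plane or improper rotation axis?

In an octahedral complex each vertex has one trans partner and four cis neighbours.
There are 2 geometric isomers: CN mer; CN fac.
Each arrangement has an internal mirror plane or centre of symmetry, so none is chiral.

0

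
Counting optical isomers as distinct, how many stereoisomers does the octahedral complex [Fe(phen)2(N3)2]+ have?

3

Each phen is bidentate and must span two cis positions.
The distinct arrangements are (2 in all): N3 trans; N3 cis (chiral).
One of these lacks any improper symmetry element and so occurs as an enantiomeric pair, giving 2 + 1 = 3 stereoisomers in total.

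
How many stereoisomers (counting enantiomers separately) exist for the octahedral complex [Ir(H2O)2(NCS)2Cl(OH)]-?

The six octahedral sites form three mutually perpendicular trans pairs.
Systematic placement gives 6 geometric isomers: H2O cis, NCS cis (3 arrangements, 2 chiral); H2O cis, NCS trans; H2O trans, NCS cis; H2O trans, NCS trans.
Of these, 2 lack any improper symmetry element and so occur as enantiomeric pairs, giving 6 + 2 = 8 stereoisomers in total.

8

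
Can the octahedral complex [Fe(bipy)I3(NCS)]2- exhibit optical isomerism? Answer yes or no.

no

The six octahedral sites form three mutually perpendicular trans pairs.
Each bipy is bidentate and must span two cis positions.
There are 2 geometric isomers: I mer; I fac.
Each arrangement has an internal mirror plane or centre of symmetry, so none is chiral.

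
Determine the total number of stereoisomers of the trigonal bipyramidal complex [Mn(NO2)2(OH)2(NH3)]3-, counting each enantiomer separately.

A trigonal bipyramid has two axial and three equatorial sites, which are chemically inequivalent.
Placing the ligands in turn and identifying arrangements related by rotation or reflection leaves 5 distinct geometric isomers.
One of these lacks any improper symmetry element and so occurs as an enantiomeric pair, giving 5 + 1 = 6 stereoisomers in total.

6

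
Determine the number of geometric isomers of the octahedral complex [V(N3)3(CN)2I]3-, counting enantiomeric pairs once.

3

The six octahedral sites form three mutually perpendicular trans pairs.
Working through the distinct placements yields 3 geometric isomers: N3 mer, CN trans; N3 mer, CN cis; N3 fac, CN cis.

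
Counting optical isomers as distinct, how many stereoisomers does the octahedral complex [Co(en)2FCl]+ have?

3

Each en is bidentate and must span two cis positions.
There are 2 geometric isomers: F and Cl mutually trans; F and Cl mutually cis (chiral).
One of these lacks any improper symmetry element and so occurs as an enantiomeric pair, giving 2 + 1 = 3 stereoisomers in total.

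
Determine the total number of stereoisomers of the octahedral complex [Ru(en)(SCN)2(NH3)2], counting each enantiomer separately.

4

Each en is bidentate and must span two cis positions.
Working through the distinct placements yields 3 geometric isomers: SCN cis, NH3 trans; SCN cis, NH3 cis (chiral); SCN trans, NH3 cis.
One of these lacks any improper symmetry element and so occurs as an enantiomeric pair, giving 3 + 1 = 4 stereoisomers in total.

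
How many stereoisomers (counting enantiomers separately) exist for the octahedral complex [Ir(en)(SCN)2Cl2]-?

4

An octahedron has six vertices in three trans pairs; every non-trans pair is cis.
Each en is bidentate and must span two cis positions.
Working through the distinct placements yields 3 geometric isomers: SCN cis, Cl trans; SCN cis, Cl cis (chiral); SCN trans, Cl cis.
One of these lacks any improper symmetry element and so occurs as an enantiomeric pair, giving 3 + 1 = 4 stereoisomers in total.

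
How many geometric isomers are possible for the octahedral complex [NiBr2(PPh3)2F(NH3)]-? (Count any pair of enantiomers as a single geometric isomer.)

6

Systematic placement gives 6 geometric isomers: Br trans, PPh3 trans; Br trans, PPh3 cis; Br cis, PPh3 trans; Br cis, PPh3 cis (3 arrangements, 2 chiral).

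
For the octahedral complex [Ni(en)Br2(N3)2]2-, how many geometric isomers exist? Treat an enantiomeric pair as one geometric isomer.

3

The six octahedral sites form three mutually perpendicular trans pairs.
Each en is bidentate and must span two cis positions.
Working through the distinct placements yields 3 geometric isomers: Br trans, N3 cis; Br cis, N3 cis (chiral); Br cis, N3 trans.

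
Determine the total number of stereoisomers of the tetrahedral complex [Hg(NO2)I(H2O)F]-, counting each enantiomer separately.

2

All four vertices of a tetrahedron are equivalent and mutually adjacent, so cis/trans isomerism cannot arise.
Only one geometric arrangement is possible; it has no improper symmetry element, so it exists as a pair of enantiomers (2 stereoisomers).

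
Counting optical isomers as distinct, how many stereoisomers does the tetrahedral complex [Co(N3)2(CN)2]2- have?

All four vertices of a tetrahedron are equivalent and mutually adjacent, so cis/trans isomerism cannot arise.
Only one geometric arrangement is possible.

1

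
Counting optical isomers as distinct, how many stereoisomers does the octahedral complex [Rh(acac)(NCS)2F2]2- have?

4

The six octahedral sites form three mutually perpendicular trans pairs.
Each acac is bidentate and must span two cis positions.
There are 3 geometric isomers: NCS cis, F trans; NCS cis, F cis (chiral); NCS trans, F cis.
One of these lacks any improper symmetry element and so occurs as an enantiomeric pair, giving 3 + 1 = 4 stereoisomers in total.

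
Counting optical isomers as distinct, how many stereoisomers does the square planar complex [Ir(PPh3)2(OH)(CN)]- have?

In a square planar complex each vertex has one trans partner and two cis neighbours.
There are 2 geometric isomers: PPh3 cis; PPh3 trans.
Each arrangement has an internal mirror plane or centre of symmetry, so none is chiral.

2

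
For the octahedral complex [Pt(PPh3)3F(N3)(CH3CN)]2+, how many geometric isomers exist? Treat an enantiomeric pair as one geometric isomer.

4

The distinct arrangements are (4 in all): PPh3 mer (3 arrangements); PPh3 fac (chiral).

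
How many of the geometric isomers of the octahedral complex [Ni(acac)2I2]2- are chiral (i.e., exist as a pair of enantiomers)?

1

The six octahedral sites form three mutually perpendicular trans pairs.
Each acac is bidentate and must span two cis positions.
The distinct arrangements are (2 in all): I trans; I cis (chiral).
One of these lacks any improper symmetry element and so occurs as an enantiomeric pair, giving 2 + 1 = 3 stereoisomers in total.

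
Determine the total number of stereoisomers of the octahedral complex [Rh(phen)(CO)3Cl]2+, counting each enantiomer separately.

2

Each phen is bidentate and must span two cis positions.
There are 2 geometric isomers: CO mer; CO fac.
Each arrangement has an internal mirror plane or centre of symmetry, so none is chiral.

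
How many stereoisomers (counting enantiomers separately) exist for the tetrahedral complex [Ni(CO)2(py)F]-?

1

In a tetrahedral complex all four positions are equivalent and every pair of ligands is adjacent — there is no cis/trans distinction.
Only one geometric arrangement is possible.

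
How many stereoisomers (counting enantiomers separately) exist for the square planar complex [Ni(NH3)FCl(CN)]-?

Systematic placement gives 3 geometric isomers: (CN/F trans, Cl/NH3 trans); (CN/NH3 trans, Cl/F trans); (CN/Cl trans, F/NH3 trans).
Each arrangement has an internal mirror plane or centre of symmetry, so none is chiral.

3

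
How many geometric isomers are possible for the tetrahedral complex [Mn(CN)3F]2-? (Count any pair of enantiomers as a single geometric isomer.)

In a tetrahedral complex all four positions are equivalent and every pair of ligands is adjacent — there is no cis/trans distinction.
Only one geometric arrangement is possible.

1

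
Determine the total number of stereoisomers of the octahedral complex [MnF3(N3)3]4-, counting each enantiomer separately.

The six octahedral sites form three mutually perpendicular trans pairs.
The distinct arrangements are (2 in all): F mer; F fac.
Each arrangement has an internal mirror plane or centre of symmetry, so none is chiral.

2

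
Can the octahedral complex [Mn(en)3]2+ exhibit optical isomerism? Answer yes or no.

yes

An octahedron has six vertices in three trans pairs; every non-trans pair is cis.
Each en is bidentate and must span two cis positions.
Only one geometric arrangement is possible; it has no improper symmetry element, so it exists as a pair of enantiomers (2 stereoisomers).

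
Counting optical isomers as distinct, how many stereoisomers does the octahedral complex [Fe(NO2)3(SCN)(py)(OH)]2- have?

The six octahedral sites form three mutually perpendicular trans pairs.
There are 4 geometric isomers: NO2 mer (3 arrangements); NO2 fac (chiral).
One of these lacks any improper symmetry element and so occurs as an enantiomeric pair, giving 4 + 1 = 5 stereoisomers in total.

5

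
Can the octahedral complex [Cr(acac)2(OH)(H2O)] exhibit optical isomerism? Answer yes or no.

yes

In an octahedral complex each vertex has one trans partner and four cis neighbours.
Each acac is bidentate and must span two cis positions.
There are 2 geometric isomers: OH and H2O mutually trans; OH and H2O mutually cis (chiral).
One of these lacks any improper symmetry element and so occurs as an enantiomeric pair, giving 2 + 1 = 3 stereoisomers in total.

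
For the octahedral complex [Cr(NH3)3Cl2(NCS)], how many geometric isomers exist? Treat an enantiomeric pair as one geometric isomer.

3

An octahedron has six vertices in three trans pairs; every non-trans pair is cis.
Systematic placement gives 3 geometric isomers: NH3 mer, Cl trans; NH3 mer, Cl cis; NH3 fac, Cl cis.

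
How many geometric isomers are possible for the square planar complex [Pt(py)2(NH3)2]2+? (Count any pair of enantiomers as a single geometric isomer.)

2

Working through the distinct placements yields 2 geometric isomers: py cis; py trans.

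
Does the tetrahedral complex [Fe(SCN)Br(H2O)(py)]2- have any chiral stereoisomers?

Only one geometric arrangement is possible; it has no improper symmetry element, so it exists as a pair of enantiomers (2 stereoisomers).

yes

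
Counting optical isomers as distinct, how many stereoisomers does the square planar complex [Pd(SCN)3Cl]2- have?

In a square planar complex each vertex has one trans partner and two cis neighbours.
Only one geometric arrangement is possible.

1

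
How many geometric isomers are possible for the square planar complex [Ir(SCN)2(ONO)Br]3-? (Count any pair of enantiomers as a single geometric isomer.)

A square has two trans pairs of vertices; adjacent vertices are cis.
The distinct arrangements are (2 in all): SCN cis; SCN trans.

2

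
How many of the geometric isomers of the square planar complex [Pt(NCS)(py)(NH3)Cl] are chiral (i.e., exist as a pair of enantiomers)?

0

A square has two trans pairs of vertices; adjacent vertices are cis.
Systematic placement gives 3 geometric isomers: (Cl/NH3 trans, NCS/py trans); (Cl/py trans, NCS/NH3 trans); (Cl/NCS trans, NH3/py trans).
Each arrangement has an internal mirror plane or centre of symmetry, so none is chiral.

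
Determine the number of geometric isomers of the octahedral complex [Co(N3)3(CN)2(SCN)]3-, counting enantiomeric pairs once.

Working through the distinct placements yields 3 geometric isomers: N3 mer, CN trans; N3 fac, CN cis; N3 mer, CN cis.

3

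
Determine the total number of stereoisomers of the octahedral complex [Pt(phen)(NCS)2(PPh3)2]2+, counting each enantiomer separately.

4

Each phen is bidentate and must span two cis positions.
There are 3 geometric isomers: NCS trans, PPh3 cis; NCS cis, PPh3 cis (chiral); NCS cis, PPh3 trans.
One of these lacks any improper symmetry element and so occurs as an enantiomeric pair, giving 3 + 1 = 4 stereoisomers in total.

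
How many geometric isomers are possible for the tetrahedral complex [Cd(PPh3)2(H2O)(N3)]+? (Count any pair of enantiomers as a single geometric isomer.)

1

In a tetrahedral complex all four positions are equivalent and every pair of ligands is adjacent — there is no cis/trans distinction.
Only one geometric arrangement is possible.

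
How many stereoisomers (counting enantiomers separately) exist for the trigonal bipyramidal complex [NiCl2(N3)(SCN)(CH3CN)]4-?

A trigonal bipyramid has two axial and three equatorial sites, which are chemically inequivalent.
Systematic enumeration (placing each ligand type in turn and discarding arrangements equivalent by rotation or reflection) gives 7 geometric isomers.
Of these, 3 lack any improper symmetry element and so occur as enantiomeric pairs, giving 7 + 3 = 10 stereoisomers in total.

10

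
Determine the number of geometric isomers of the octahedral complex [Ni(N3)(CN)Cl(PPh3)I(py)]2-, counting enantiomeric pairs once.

In an octahedral complex each vertex has one trans partner and four cis neighbours.
Systematic enumeration (placing each ligand type in turn and discarding arrangements equivalent by rotation or reflection) gives 15 geometric isomers.

15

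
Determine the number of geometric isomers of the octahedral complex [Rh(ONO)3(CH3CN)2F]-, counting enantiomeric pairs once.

The six octahedral sites form three mutually perpendicular trans pairs.
There are 3 geometric isomers: ONO mer, CH3CN trans; ONO mer, CH3CN cis; ONO fac, CH3CN cis.

3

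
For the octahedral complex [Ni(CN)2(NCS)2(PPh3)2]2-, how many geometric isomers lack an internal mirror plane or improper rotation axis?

In an octahedral complex each vertex has one trans partner and four cis neighbours.
Systematic placement gives 5 geometric isomers: CN trans, NCS trans, PPh3 trans; CN trans, NCS cis, PPh3 cis; CN cis, NCS cis, PPh3 trans; CN cis, NCS cis, PPh3 cis (chiral); CN cis, NCS trans, PPh3 cis.
One of these lacks any improper symmetry element and so occurs as an enantiomeric pair, giving 5 + 1 = 6 stereoisomers in total.

1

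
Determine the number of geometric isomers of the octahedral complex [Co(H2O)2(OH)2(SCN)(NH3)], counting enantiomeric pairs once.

In an octahedral complex each vertex has one trans partner and four cis neighbours.
Working through the distinct placements yields 6 geometric isomers: H2O trans, OH cis; H2O trans, OH trans; H2O cis, OH cis (3 arrangements, 2 chiral); H2O cis, OH trans.

6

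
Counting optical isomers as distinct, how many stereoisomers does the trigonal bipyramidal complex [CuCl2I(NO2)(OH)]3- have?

10

A trigonal bipyramid has two axial and three equatorial sites, which are chemically inequivalent.
Systematic enumeration (placing each ligand type in turn and discarding arrangements equivalent by rotation or reflection) gives 7 geometric isomers.
Of these, 3 lack any improper symmetry element and so occur as enantiomeric pairs, giving 7 + 3 = 10 stereoisomers in total.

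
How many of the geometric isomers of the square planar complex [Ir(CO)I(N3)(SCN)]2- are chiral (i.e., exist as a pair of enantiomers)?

0

A square has two trans pairs of vertices; adjacent vertices are cis.
Working through the distinct placements yields 3 geometric isomers: (CO/N3 trans, I/SCN trans); (CO/SCN trans, I/N3 trans); (CO/I trans, N3/SCN trans).
Each arrangement has an internal mirror plane or centre of symmetry, so none is chiral.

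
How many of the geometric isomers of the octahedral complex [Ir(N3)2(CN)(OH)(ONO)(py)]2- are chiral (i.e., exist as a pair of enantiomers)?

An octahedron has six vertices in three trans pairs; every non-trans pair is cis.
Systematic enumeration (placing each ligand type in turn and discarding arrangements equivalent by rotation or reflection) gives 9 geometric isomers.
Of these, 6 lack any improper symmetry element and so occur as enantiomeric pairs, giving 9 + 6 = 15 stereoisomers in total.

6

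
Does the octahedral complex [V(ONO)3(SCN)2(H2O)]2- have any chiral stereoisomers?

In an octahedral complex each vertex has one trans partner and four cis neighbours.
The distinct arrangements are (3 in all): ONO mer, SCN trans; ONO fac, SCN cis; ONO mer, SCN cis.
Each arrangement has an internal mirror plane or centre of symmetry, so none is chiral.

no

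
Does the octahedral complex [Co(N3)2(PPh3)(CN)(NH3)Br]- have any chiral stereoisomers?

yes

An octahedron has six vertices in three trans pairs; every non-trans pair is cis.
Systematic enumeration (placing each ligand type in turn and discarding arrangements equivalent by rotation or reflection) gives 9 geometric isomers.
Of these, 6 lack any improper symmetry element and so occur as enantiomeric pairs, giving 9 + 6 = 15 stereoisomers in total.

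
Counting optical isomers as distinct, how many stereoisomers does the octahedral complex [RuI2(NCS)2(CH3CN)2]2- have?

6

The distinct arrangements are (5 in all): I trans, NCS trans, CH3CN trans; I cis, NCS cis, CH3CN trans; I cis, NCS trans, CH3CN cis; I cis, NCS cis, CH3CN cis (chiral); I trans, NCS cis, CH3CN cis.
One of these lacks any improper symmetry element and so occurs as an enantiomeric pair, giving 5 + 1 = 6 stereoisomers in total.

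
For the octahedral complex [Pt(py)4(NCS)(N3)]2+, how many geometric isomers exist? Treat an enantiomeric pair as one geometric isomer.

The six octahedral sites form three mutually perpendicular trans pairs.
Systematic placement gives 2 geometric isomers: NCS and N3 mutually trans; NCS and N3 mutually cis.

2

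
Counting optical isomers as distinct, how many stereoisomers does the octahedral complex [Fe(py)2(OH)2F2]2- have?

6

An octahedron has six vertices in three trans pairs; every non-trans pair is cis.
Working through the distinct placements yields 5 geometric isomers: py trans, OH trans, F trans; py cis, OH cis, F trans; py trans, OH cis, F cis; py cis, OH cis, F cis (chiral); py cis, OH trans, F cis.
One of these lacks any improper symmetry element and so occurs as an enantiomeric pair, giving 5 + 1 = 6 stereoisomers in total.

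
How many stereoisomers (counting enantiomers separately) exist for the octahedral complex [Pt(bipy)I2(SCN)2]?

Each bipy is bidentate and must span two cis positions.
There are 3 geometric isomers: I trans, SCN cis; I cis, SCN cis (chiral); I cis, SCN trans.
One of these lacks any improper symmetry element and so occurs as an enantiomeric pair, giving 3 + 1 = 4 stereoisomers in total.

4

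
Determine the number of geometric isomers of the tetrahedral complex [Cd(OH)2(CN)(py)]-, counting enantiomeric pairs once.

In a tetrahedral complex all four positions are equivalent and every pair of ligands is adjacent — there is no cis/trans distinction.
Only one geometric arrangement is possible.

1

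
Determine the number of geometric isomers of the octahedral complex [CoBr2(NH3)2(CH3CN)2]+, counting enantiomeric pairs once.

5

The six octahedral sites form three mutually perpendicular trans pairs.
Systematic placement gives 5 geometric isomers: Br trans, NH3 trans, CH3CN trans; Br trans, NH3 cis, CH3CN cis; Br cis, NH3 trans, CH3CN cis; Br cis, NH3 cis, CH3CN cis (chiral); Br cis, NH3 cis, CH3CN trans.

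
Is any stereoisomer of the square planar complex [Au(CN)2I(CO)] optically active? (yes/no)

In a square planar complex each vertex has one trans partner and two cis neighbours.
Systematic placement gives 2 geometric isomers: CN cis; CN trans.
Each arrangement has an internal mirror plane or centre of symmetry, so none is chiral.

no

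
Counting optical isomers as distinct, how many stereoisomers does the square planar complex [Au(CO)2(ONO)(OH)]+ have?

2

A square has two trans pairs of vertices; adjacent vertices are cis.
Systematic placement gives 2 geometric isomers: CO cis; CO trans.
Each arrangement has an internal mirror plane or centre of symmetry, so none is chiral.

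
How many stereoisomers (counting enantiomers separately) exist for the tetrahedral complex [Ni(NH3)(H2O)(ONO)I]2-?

Only one geometric arrangement is possible; it has no improper symmetry element, so it exists as a pair of enantiomers (2 stereoisomers).

2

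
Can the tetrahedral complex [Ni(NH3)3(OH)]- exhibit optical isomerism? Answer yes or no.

no

Only one geometric arrangement is possible.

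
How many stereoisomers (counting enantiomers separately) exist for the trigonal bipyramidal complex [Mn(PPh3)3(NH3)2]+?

A trigonal bipyramid has two axial and three equatorial sites, which are chemically inequivalent.
Systematic placement gives 3 geometric isomers: NH3 both axial; NH3 one axial, one equatorial; NH3 both equatorial.
Each arrangement has an internal mirror plane or centre of symmetry, so none is chiral.

3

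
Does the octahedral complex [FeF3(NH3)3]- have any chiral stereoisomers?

no

An octahedron has six vertices in three trans pairs; every non-trans pair is cis.
The distinct arrangements are (2 in all): F mer; F fac.
Each arrangement has an internal mirror plane or centre of symmetry, so none is chiral.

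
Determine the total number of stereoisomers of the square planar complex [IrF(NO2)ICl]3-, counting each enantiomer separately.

In a square planar complex each vertex has one trans partner and two cis neighbours.
The distinct arrangements are (3 in all): (Cl/I trans, F/NO2 trans); (Cl/NO2 trans, F/I trans); (Cl/F trans, I/NO2 trans).
Each arrangement has an internal mirror plane or centre of symmetry, so none is chiral.

3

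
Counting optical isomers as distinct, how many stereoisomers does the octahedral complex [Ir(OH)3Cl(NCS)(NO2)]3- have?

5

An octahedron has six vertices in three trans pairs; every non-trans pair is cis.
Systematic placement gives 4 geometric isomers: OH mer (3 arrangements); OH fac (chiral).
One of these lacks any improper symmetry element and so occurs as an enantiomeric pair, giving 4 + 1 = 5 stereoisomers in total.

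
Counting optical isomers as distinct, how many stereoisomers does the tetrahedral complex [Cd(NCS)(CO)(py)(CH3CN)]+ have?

In a tetrahedral complex all four positions are equivalent and every pair of ligands is adjacent — there is no cis/trans distinction.
Only one geometric arrangement is possible; it has no improper symmetry element, so it exists as a pair of enantiomers (2 stereoisomers).

2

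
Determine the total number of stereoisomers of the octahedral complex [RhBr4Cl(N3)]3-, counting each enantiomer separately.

An octahedron has six vertices in three trans pairs; every non-trans pair is cis.
There are 2 geometric isomers: Cl and N3 mutually trans; Cl and N3 mutually cis.
Each arrangement has an internal mirror plane or centre of symmetry, so none is chiral.

2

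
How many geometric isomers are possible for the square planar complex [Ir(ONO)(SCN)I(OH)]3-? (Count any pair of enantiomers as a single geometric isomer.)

There are 3 geometric isomers: (I/ONO trans, OH/SCN trans); (I/SCN trans, OH/ONO trans); (I/OH trans, ONO/SCN trans).

3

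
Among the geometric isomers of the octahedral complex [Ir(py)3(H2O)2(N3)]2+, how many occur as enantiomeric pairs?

An octahedron has six vertices in three trans pairs; every non-trans pair is cis.
The distinct arrangements are (3 in all): py mer, H2O trans; py mer, H2O cis; py fac, H2O cis.
Each arrangement has an internal mirror plane or centre of symmetry, so none is chiral.

0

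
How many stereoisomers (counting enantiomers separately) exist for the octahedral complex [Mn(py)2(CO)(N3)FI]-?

15

In an octahedral complex each vertex has one trans partner and four cis neighbours.
Placing the ligands in turn and identifying arrangements related by rotation or reflection leaves 9 distinct geometric isomers.
Of these, 6 lack any improper symmetry element and so occur as enantiomeric pairs, giving 9 + 6 = 15 stereoisomers in total.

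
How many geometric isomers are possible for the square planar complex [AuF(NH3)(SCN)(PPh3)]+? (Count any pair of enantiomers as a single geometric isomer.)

In a square planar complex each vertex has one trans partner and two cis neighbours.
Systematic placement gives 3 geometric isomers: (F/PPh3 trans, NH3/SCN trans); (F/SCN trans, NH3/PPh3 trans); (F/NH3 trans, PPh3/SCN trans).

3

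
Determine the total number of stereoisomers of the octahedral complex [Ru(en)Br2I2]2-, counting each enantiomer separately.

The six octahedral sites form three mutually perpendicular trans pairs.
Each en is bidentate and must span two cis positions.
Systematic placement gives 3 geometric isomers: Br trans, I cis; Br cis, I cis (chiral); Br cis, I trans.
One of these lacks any improper symmetry element and so occurs as an enantiomeric pair, giving 3 + 1 = 4 stereoisomers in total.

4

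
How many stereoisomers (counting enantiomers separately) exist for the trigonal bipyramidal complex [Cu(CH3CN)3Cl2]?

3

There are 3 geometric isomers: Cl both equatorial; Cl one axial, one equatorial; Cl both axial.
Each arrangement has an internal mirror plane or centre of symmetry, so none is chiral.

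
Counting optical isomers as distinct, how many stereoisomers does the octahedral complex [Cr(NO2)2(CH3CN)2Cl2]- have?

6

There are 5 geometric isomers: NO2 trans, CH3CN trans, Cl trans; NO2 cis, CH3CN trans, Cl cis; NO2 trans, CH3CN cis, Cl cis; NO2 cis, CH3CN cis, Cl cis (chiral); NO2 cis, CH3CN cis, Cl trans.
One of these lacks any improper symmetry element and so occurs as an enantiomeric pair, giving 5 + 1 = 6 stereoisomers in total.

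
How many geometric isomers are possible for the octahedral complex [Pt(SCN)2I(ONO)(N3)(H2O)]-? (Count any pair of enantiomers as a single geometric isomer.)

9

The six octahedral sites form three mutually perpendicular trans pairs.
Placing the ligands in turn and identifying arrangements related by rotation or reflection leaves 9 distinct geometric isomers.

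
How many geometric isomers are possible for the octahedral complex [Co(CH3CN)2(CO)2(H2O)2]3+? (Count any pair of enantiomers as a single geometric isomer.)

5

The distinct arrangements are (5 in all): CH3CN trans, CO trans, H2O trans; CH3CN trans, CO cis, H2O cis; CH3CN cis, CO cis, H2O trans; CH3CN cis, CO cis, H2O cis (chiral); CH3CN cis, CO trans, H2O cis.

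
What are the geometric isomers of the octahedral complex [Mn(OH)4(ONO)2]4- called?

cis and trans

In an octahedral complex each vertex has one trans partner and four cis neighbours.
There are 2 geometric isomers: ONO trans; ONO cis.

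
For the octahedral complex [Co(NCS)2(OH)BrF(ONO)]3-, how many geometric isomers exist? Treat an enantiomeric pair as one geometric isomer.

In an octahedral complex each vertex has one trans partner and four cis neighbours.
Placing the ligands in turn and identifying arrangements related by rotation or reflection leaves 9 distinct geometric isomers.

9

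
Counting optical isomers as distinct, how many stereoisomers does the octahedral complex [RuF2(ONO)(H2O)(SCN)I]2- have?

15

An octahedron has six vertices in three trans pairs; every non-trans pair is cis.
Systematic enumeration (placing each ligand type in turn and discarding arrangements equivalent by rotation or reflection) gives 9 geometric isomers.
Of these, 6 lack any improper symmetry element and so occur as enantiomeric pairs, giving 9 + 6 = 15 stereoisomers in total.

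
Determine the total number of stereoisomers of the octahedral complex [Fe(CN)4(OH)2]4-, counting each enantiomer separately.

The six octahedral sites form three mutually perpendicular trans pairs.
Systematic placement gives 2 geometric isomers: OH trans; OH cis.
Each arrangement has an internal mirror plane or centre of symmetry, so none is chiral.

2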